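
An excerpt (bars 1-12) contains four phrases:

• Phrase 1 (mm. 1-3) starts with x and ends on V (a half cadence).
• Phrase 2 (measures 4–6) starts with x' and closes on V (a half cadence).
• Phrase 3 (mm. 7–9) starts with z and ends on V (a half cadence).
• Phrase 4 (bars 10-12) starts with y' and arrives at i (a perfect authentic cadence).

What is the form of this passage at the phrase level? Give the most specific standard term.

Four phrases in two halves: the first half (bars 1-6) ends with a half cadence, the second (mm. 7–12) with a perfect authentic cadence — a large antecedent–consequent pair, i.e. a double period.
Phrase 3 begins with different material from phrase 1, making it contrasting.

contrasting double period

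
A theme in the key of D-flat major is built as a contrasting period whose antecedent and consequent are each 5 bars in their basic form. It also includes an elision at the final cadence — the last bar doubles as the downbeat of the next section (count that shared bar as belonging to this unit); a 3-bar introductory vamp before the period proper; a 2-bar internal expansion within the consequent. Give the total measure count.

Basic contrasting period: 5 + 5 = 10 bars.
10 (basic form) + 3 (introduction) + 2 (internal expansion) = 15.
The elision shares a bar with the next section but does not change this unit's count.

15 measures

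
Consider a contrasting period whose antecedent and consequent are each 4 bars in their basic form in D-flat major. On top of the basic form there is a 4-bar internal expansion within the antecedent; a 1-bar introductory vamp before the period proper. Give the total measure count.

13 measures

Basic contrasting period: 4 + 4 = 8 bars.
8 (basic form) + 4 (internal expansion) + 1 (introduction) = 13.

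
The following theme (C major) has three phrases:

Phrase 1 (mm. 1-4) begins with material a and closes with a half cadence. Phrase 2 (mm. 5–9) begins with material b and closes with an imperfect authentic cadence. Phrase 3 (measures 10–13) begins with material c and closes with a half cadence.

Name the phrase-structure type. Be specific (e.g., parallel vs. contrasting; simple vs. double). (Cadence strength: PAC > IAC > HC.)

phrase group

The final phrase closes with a half cadence, which is not stronger than the preceding imperfect authentic cadence; the 3 phrases lack an overall antecedent–consequent design and so form a phrase group.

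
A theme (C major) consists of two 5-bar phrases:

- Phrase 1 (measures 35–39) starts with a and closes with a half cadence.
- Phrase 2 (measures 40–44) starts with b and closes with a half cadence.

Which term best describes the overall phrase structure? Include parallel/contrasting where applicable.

phrase group

The second phrase closes with a half cadence, which is not stronger than the first phrase's half cadence; without a weak→strong cadential pair there is no antecedent–consequent relationship, so this is a phrase group rather than a period.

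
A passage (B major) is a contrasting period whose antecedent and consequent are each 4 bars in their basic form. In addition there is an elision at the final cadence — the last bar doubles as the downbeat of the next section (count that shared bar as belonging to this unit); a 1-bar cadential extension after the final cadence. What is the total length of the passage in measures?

Basic contrasting period: 4 + 4 = 8 bars.
8 (basic form) + 1 (cadential extension) = 9.
The elision shares a bar with the next section but does not change this unit's count.

9 measures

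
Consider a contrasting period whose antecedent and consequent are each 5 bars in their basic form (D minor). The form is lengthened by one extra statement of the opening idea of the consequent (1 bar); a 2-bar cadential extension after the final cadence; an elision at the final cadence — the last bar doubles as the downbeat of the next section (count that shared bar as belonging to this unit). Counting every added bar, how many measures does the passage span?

Basic contrasting period: 5 + 5 = 10 bars.
10 (basic form) + 1 (extra statement) + 2 (cadential extension) = 13.
The elision shares a bar with the next section but does not change this unit's count.

13 measures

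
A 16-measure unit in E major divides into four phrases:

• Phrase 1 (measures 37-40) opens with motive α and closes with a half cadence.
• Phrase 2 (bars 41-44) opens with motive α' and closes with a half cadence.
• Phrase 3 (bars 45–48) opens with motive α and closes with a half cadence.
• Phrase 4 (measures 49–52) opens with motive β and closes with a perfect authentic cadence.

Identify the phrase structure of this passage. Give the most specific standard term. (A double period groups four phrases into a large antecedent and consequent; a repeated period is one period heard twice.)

Four phrases in two halves: the first half (mm. 37–44) ends with a half cadence, the second (bars 45–52) with a perfect authentic cadence — a large antecedent–consequent pair, i.e. a double period.
Phrase 3 begins with the same material as phrase 1, making it parallel.

parallel double period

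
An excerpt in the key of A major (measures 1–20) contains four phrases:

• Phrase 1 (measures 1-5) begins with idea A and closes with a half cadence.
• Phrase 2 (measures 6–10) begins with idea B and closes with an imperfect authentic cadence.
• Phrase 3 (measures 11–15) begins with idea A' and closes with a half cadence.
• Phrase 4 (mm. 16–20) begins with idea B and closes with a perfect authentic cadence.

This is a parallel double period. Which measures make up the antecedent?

measures 1–10

In a double period the first pair of phrases (ending imperfect authentic cadence) is the large antecedent and the second pair (ending perfect authentic cadence) is the large consequent; the antecedent is measures 1–10.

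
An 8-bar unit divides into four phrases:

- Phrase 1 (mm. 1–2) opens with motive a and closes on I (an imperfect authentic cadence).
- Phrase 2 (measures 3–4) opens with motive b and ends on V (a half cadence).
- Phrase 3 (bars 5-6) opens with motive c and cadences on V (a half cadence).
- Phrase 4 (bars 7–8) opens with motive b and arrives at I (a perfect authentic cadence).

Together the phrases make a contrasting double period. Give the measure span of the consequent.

measures 5–8

In a double period the first pair of phrases (ending half cadence) is the large antecedent and the second pair (ending perfect authentic cadence) is the large consequent; the consequent is measures 5–8.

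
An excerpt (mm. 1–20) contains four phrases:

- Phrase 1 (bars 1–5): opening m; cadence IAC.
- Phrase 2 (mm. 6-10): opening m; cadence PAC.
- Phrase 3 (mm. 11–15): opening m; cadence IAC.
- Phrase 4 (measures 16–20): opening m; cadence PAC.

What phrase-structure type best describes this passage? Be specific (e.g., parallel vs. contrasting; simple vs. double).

repeated period

The cadence pattern IAC–PAC–IAC–PAC is weak–strong twice, and phrases 3–4 restate phrases 1–2: a period heard twice, not a double period (which would end weakly at phrase 2).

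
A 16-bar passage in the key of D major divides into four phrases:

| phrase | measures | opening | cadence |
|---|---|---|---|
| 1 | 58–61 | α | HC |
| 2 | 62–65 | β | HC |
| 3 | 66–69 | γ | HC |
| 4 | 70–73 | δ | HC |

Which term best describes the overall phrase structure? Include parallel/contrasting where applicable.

Phrase 4 ends with a half cadence, no stronger than phrase 2's half cadence, so the four phrases do not form a double period; nor do phrases 3–4 duplicate 1–2, so it is not a repeated period. With no phrase reaching a conclusive cadence, the passage is a phrase group.

phrase group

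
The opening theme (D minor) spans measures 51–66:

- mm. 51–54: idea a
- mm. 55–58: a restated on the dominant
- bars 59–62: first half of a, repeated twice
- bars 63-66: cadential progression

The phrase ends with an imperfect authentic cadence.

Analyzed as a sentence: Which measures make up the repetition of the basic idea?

measures 55–58

The presentation of a sentence is the basic idea (mm. 51–54) plus its repetition (bars 55–58); the repetition of the basic idea is therefore bars 55-58.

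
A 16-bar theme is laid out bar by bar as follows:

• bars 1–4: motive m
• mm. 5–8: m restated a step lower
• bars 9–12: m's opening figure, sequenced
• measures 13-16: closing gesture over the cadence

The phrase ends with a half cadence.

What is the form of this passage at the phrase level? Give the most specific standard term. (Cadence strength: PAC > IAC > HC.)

Basic idea (bars 1–4) + its repetition (mm. 5–8) form the presentation; fragmentation and cadence (mm. 9-16) form the continuation — the 16-bar whole is a sentence.

sentence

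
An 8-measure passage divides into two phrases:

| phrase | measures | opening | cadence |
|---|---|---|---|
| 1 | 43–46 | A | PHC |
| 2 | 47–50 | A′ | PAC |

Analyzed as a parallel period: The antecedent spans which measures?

The antecedent is the phrase ending with the weaker cadence (Phrygian half cadence, phrase 1) and the consequent the one ending more conclusively (perfect authentic cadence, phrase 2); the antecedent is bars 43-46.

measures 43–46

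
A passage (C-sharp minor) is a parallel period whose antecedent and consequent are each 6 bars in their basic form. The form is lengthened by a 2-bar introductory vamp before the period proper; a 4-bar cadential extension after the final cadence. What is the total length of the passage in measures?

Basic parallel period: 6 + 6 = 12 bars.
12 (basic form) + 2 (introduction) + 4 (cadential extension) = 18.

18 measures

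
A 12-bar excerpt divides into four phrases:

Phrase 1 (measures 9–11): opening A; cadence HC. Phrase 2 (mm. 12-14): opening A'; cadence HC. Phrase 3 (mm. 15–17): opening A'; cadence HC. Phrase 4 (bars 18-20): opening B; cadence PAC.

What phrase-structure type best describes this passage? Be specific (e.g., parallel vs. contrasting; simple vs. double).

Four phrases in two halves: the first half (measures 9–14) ends with a half cadence, the second (measures 15-20) with a perfect authentic cadence — a large antecedent–consequent pair, i.e. a double period.
Phrase 3 begins with the same material as phrase 1, making it parallel.

parallel double period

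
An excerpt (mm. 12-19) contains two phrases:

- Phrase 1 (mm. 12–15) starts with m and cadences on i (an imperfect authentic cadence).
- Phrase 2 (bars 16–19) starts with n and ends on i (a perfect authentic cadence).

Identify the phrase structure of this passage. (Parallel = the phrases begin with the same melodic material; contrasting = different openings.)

Phrase 1 ends with an imperfect authentic cadence (weaker) and phrase 2 with a perfect authentic cadence (stronger): antecedent + consequent = a period.
The two phrases open with different material (m / n), so the period is contrasting.

contrasting period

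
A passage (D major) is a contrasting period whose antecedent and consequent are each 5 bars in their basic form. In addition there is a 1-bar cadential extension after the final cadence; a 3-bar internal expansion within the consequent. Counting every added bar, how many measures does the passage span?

14 measures

Basic contrasting period: 5 + 5 = 10 bars.
10 (basic form) + 1 (cadential extension) + 3 (internal expansion) = 14.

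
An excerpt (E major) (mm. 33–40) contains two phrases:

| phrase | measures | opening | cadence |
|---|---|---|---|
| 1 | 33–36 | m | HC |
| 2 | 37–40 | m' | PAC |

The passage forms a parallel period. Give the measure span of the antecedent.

measures 33–36

The phrase ending with the weaker cadence (half cadence) is the antecedent; the one ending more conclusively (perfect authentic cadence) is the consequent. The antecedent is measures 33–36.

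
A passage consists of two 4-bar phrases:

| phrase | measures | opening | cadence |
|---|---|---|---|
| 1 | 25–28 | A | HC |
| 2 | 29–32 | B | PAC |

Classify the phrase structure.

Phrase 1 ends with a half cadence (weaker) and phrase 2 with a perfect authentic cadence (stronger): antecedent + consequent = a period.
The two phrases open with different material (A / B), so the period is contrasting.

contrasting period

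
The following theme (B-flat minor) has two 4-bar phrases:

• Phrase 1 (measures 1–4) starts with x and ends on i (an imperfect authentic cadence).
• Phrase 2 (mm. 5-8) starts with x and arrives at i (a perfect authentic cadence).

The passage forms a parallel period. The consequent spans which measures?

measures 5–8

The antecedent is the phrase ending with the weaker cadence (imperfect authentic cadence, phrase 1) and the consequent the one ending more conclusively (perfect authentic cadence, phrase 2); the consequent is bars 5-8.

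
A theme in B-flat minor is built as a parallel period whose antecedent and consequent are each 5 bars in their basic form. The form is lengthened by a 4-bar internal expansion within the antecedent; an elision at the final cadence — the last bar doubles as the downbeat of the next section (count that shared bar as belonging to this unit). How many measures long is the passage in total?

Basic parallel period: 5 + 5 = 10 bars.
10 (basic form) + 4 (internal expansion) = 14.
The elision shares a bar with the next section but does not change this unit's count.

14 measures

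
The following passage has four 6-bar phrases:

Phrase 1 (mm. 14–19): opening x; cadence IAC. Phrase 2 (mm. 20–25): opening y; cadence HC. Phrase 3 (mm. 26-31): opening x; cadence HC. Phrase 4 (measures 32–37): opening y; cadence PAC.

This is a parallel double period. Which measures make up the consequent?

measures 26–37

In a double period the first pair of phrases (ending half cadence) is the large antecedent and the second pair (ending perfect authentic cadence) is the large consequent; the consequent is measures 26–37.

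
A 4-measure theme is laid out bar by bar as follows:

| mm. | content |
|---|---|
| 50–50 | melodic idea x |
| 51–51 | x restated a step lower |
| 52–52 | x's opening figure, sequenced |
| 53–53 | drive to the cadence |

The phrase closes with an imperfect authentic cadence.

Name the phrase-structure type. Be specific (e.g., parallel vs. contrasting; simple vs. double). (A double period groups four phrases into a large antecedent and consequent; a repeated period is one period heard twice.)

Basic idea (bar 50) + its repetition (m. 51) form the presentation; fragmentation and cadence (mm. 52-53) form the continuation — the 4-bar whole is a sentence.

sentence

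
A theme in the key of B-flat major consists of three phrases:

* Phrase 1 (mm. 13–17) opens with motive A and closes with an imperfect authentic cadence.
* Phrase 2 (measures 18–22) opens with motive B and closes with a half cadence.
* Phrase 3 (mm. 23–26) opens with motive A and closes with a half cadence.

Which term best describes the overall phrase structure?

The final phrase closes with a half cadence, which is not stronger than the preceding half cadence; the 3 phrases lack an overall antecedent–consequent design and so form a phrase group.

phrase group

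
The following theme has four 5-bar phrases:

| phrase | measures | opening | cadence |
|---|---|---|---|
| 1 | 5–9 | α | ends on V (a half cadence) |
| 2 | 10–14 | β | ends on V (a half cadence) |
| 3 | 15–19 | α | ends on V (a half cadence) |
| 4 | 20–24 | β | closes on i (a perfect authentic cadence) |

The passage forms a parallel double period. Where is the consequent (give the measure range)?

measures 15–24

In a double period the four phrases pair into a large antecedent (phrases 1–2, ending half cadence) and a large consequent (phrases 3–4, ending perfect authentic cadence). The consequent spans mm. 15–24.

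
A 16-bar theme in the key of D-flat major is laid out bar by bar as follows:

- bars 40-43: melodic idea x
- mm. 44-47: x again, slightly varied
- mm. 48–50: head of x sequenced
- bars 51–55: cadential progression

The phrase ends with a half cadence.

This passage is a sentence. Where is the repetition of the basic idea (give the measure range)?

measures 44–47

The presentation of a sentence is the basic idea (measures 40-43) plus its repetition (mm. 44-47); the repetition of the basic idea is therefore mm. 44–47.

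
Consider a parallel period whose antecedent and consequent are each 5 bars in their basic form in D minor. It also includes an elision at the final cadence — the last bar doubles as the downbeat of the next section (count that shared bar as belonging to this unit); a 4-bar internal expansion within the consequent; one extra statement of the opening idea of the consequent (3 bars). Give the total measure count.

17 measures

Basic parallel period: 5 + 5 = 10 bars.
10 (basic form) + 4 (internal expansion) + 3 (extra statement) = 17.
The elision shares a bar with the next section but does not change this unit's count.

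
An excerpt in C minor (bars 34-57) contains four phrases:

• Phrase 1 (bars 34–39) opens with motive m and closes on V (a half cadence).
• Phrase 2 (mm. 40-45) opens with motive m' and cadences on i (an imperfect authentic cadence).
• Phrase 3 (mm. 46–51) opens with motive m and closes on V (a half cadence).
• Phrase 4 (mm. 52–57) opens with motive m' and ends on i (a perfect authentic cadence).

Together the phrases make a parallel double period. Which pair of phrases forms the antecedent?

In a double period the first pair of phrases (ending imperfect authentic cadence) is the large antecedent and the second pair (ending perfect authentic cadence) is the large consequent; the antecedent is phrases 1 and 2.

phrases 1 and 2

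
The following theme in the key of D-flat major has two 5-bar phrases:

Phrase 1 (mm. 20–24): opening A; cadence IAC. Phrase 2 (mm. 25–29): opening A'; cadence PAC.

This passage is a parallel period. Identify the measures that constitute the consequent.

measures 25–29

The antecedent is the phrase ending with the weaker cadence (imperfect authentic cadence, phrase 1) and the consequent the one ending more conclusively (perfect authentic cadence, phrase 2); the consequent is bars 25–29.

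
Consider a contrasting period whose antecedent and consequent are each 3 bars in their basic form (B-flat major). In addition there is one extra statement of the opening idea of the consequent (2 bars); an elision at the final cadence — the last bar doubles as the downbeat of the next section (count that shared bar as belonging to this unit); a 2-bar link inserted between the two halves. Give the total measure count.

10 measures

Basic contrasting period: 3 + 3 = 6 bars.
6 (basic form) + 2 (extra statement) + 2 (link) = 10.
The elision shares a bar with the next section but does not change this unit's count.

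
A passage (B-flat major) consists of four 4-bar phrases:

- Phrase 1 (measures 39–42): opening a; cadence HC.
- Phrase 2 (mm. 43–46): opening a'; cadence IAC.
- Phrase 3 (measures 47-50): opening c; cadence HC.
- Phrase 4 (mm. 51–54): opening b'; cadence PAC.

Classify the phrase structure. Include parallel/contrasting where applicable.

contrasting double period

Four phrases in two halves: the first half (bars 39-46) ends with an imperfect authentic cadence, the second (mm. 47–54) with a perfect authentic cadence — a large antecedent–consequent pair, i.e. a double period.
Phrase 3 begins with different material from phrase 1, making it contrasting.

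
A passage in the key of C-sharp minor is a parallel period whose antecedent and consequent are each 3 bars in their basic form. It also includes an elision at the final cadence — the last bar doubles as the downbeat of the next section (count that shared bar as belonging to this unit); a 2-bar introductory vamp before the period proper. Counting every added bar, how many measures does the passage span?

Basic parallel period: 3 + 3 = 6 bars.
6 (basic form) + 2 (introduction) = 8.
The elision shares a bar with the next section but does not change this unit's count.

8 measures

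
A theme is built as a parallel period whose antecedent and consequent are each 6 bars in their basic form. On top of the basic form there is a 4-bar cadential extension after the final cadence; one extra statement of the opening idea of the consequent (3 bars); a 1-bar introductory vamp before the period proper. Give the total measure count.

Basic parallel period: 6 + 6 = 12 bars.
12 (basic form) + 4 (cadential extension) + 3 (extra statement) + 1 (introduction) = 20.

20 measures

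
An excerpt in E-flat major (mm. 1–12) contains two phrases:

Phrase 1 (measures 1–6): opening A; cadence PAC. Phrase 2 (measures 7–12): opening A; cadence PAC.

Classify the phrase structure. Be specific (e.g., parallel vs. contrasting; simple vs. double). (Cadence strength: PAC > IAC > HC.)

repeated phrase

Both phrases have the same opening (A) and the same cadence (perfect authentic cadence): the second is a restatement, not a consequent, so this is a repeated phrase rather than a period.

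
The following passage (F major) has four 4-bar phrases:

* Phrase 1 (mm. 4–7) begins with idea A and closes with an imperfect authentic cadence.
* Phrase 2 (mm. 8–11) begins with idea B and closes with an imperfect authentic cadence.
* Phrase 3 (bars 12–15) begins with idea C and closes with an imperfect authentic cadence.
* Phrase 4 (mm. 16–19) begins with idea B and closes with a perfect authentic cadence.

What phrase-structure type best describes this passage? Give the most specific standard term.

Four phrases in two halves: the first half (mm. 4–11) ends with an imperfect authentic cadence, the second (bars 12–19) with a perfect authentic cadence — a large antecedent–consequent pair, i.e. a double period.
Phrase 3 begins with different material from phrase 1, making it contrasting.

contrasting double period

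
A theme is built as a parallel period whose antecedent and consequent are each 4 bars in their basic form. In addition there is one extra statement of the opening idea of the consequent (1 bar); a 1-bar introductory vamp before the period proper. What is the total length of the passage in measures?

Basic parallel period: 4 + 4 = 8 bars.
8 (basic form) + 1 (extra statement) + 1 (introduction) = 10.

10 measures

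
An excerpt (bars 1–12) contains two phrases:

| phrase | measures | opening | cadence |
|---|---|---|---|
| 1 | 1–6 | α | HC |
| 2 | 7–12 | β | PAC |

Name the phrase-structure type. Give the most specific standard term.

contrasting period

Phrase 1 ends with a half cadence (weaker) and phrase 2 with a perfect authentic cadence (stronger): antecedent + consequent = a period.
The two phrases open with different material (α / β), so the period is contrasting.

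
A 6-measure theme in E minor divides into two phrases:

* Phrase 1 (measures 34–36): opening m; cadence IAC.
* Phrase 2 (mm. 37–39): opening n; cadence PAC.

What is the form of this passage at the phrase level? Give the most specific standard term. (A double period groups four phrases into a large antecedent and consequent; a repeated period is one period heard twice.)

contrasting period

Phrase 1 ends with an imperfect authentic cadence (weaker) and phrase 2 with a perfect authentic cadence (stronger): antecedent + consequent = a period.
The two phrases open with different material (m / n), so the period is contrasting.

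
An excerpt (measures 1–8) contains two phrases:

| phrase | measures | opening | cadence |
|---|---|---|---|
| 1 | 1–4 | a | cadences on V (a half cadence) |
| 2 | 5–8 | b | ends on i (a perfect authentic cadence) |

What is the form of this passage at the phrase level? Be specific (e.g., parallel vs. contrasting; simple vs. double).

Phrase 1 ends with a half cadence (weaker) and phrase 2 with a perfect authentic cadence (stronger): antecedent + consequent = a period.
The two phrases open with different material (a / b), so the period is contrasting.

contrasting period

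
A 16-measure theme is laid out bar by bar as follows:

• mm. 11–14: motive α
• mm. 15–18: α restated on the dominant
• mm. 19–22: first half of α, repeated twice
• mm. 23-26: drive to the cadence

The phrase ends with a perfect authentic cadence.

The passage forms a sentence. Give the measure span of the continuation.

measures 19–26

After the presentation (measures 11–18), the continuation covers the fragmentation through the cadence: measures 19–26.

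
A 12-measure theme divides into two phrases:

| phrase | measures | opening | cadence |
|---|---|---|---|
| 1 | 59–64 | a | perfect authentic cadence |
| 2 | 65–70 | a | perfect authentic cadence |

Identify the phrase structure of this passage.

Both phrases have the same opening (a) and the same cadence (perfect authentic cadence): the second is a restatement, not a consequent, so this is a repeated phrase rather than a period.

repeated phrase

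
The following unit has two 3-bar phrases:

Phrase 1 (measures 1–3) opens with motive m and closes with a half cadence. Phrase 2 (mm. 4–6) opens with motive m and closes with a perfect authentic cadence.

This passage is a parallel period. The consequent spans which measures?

The antecedent is the phrase ending with the weaker cadence (half cadence, phrase 1) and the consequent the one ending more conclusively (perfect authentic cadence, phrase 2); the consequent is mm. 4–6.

measures 4–6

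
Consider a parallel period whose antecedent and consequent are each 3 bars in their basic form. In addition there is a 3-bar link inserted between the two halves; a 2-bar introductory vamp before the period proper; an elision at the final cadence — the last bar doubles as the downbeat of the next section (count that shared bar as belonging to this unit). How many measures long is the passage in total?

Basic parallel period: 3 + 3 = 6 bars.
6 (basic form) + 3 (link) + 2 (introduction) = 11.
The elision shares a bar with the next section but does not change this unit's count.

11 measures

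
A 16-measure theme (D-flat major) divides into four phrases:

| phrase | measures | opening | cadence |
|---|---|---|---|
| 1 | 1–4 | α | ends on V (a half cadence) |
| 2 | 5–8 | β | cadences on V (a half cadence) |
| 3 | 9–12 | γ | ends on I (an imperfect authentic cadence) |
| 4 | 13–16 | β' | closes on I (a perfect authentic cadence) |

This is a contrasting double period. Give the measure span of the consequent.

In a double period the first pair of phrases (ending half cadence) is the large antecedent and the second pair (ending perfect authentic cadence) is the large consequent; the consequent is measures 9–16.

measures 9–16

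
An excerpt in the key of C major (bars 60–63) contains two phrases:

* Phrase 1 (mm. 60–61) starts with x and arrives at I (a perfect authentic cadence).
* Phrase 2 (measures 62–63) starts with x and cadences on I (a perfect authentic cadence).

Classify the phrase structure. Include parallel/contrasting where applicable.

Both phrases have the same opening (x) and the same cadence (perfect authentic cadence): the second is a restatement, not a consequent, so this is a repeated phrase rather than a period.

repeated phrase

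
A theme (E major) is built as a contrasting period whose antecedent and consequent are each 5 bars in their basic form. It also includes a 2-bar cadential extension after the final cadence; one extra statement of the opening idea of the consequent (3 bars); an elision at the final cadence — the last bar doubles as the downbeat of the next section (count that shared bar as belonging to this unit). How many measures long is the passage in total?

Basic contrasting period: 5 + 5 = 10 bars.
10 (basic form) + 2 (cadential extension) + 3 (extra statement) = 15.
The elision shares a bar with the next section but does not change this unit's count.

15 measures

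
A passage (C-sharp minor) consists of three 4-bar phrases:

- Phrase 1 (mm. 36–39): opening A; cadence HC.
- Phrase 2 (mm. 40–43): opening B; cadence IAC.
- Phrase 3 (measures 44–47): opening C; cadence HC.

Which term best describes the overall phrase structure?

The final phrase closes with a half cadence, which is not stronger than the preceding imperfect authentic cadence; the 3 phrases lack an overall antecedent–consequent design and so form a phrase group.

phrase group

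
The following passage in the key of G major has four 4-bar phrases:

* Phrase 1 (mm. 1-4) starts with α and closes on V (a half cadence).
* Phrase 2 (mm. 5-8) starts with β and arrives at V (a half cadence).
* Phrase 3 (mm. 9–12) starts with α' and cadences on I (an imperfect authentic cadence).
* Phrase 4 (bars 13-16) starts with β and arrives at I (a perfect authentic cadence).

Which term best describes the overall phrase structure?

parallel double period

Four phrases in two halves: the first half (mm. 1-8) ends with a half cadence, the second (mm. 9-16) with a perfect authentic cadence — a large antecedent–consequent pair, i.e. a double period.
Phrase 3 begins with the same material as phrase 1, making it parallel.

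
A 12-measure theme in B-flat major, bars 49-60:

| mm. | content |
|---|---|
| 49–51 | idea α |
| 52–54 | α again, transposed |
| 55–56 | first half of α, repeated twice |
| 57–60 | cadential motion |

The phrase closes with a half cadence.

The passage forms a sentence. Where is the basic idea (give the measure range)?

The presentation of a sentence is the basic idea (bars 49-51) plus its repetition (bars 52–54); the basic idea is therefore mm. 49–51.

measures 49–51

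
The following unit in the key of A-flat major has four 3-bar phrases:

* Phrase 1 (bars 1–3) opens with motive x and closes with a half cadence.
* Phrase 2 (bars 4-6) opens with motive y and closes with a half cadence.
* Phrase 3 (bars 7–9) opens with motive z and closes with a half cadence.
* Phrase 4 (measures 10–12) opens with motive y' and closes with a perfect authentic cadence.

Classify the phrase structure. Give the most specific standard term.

contrasting double period

Four phrases in two halves: the first half (mm. 1–6) ends with a half cadence, the second (mm. 7–12) with a perfect authentic cadence — a large antecedent–consequent pair, i.e. a double period.
Phrase 3 begins with different material from phrase 1, making it contrasting.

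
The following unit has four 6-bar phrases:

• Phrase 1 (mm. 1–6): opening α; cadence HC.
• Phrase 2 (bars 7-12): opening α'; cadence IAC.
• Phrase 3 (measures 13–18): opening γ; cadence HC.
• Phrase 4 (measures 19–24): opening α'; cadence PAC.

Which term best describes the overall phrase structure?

contrasting double period

Four phrases in two halves: the first half (mm. 1–12) ends with an imperfect authentic cadence, the second (bars 13–24) with a perfect authentic cadence — a large antecedent–consequent pair, i.e. a double period.
Phrase 3 begins with different material from phrase 1, making it contrasting.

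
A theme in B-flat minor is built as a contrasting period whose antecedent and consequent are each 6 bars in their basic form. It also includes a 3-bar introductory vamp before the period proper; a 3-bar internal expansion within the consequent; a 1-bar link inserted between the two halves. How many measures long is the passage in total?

19 measures

Basic contrasting period: 6 + 6 = 12 bars.
12 (basic form) + 3 (introduction) + 3 (internal expansion) + 1 (link) = 19.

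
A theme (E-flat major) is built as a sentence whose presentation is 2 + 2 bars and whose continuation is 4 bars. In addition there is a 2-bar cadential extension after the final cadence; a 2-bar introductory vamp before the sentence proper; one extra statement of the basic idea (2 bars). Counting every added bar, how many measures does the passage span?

Basic sentence: 2 + 2 + 4 = 8 bars.
8 (basic form) + 2 (cadential extension) + 2 (introduction) + 2 (extra statement) = 14.

14 measures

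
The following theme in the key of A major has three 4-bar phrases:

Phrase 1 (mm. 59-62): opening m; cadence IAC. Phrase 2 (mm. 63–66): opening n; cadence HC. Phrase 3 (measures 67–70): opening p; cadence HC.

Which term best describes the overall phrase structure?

The final phrase closes with a half cadence, which is not stronger than the preceding half cadence; the 3 phrases lack an overall antecedent–consequent design and so form a phrase group.

phrase group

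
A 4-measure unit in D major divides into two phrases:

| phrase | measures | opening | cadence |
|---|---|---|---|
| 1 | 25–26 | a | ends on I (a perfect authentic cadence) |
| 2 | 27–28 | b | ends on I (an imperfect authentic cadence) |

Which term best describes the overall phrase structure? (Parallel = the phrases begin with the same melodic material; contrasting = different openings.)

phrase group

The second phrase closes with an imperfect authentic cadence, which is not stronger than the first phrase's perfect authentic cadence; without a weak→strong cadential pair there is no antecedent–consequent relationship, so this is a phrase group rather than a period.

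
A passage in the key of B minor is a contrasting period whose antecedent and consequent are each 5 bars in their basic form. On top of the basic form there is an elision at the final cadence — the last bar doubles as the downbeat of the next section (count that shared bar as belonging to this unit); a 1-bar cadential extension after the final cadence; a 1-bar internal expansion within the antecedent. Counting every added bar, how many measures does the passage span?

12 measures

Basic contrasting period: 5 + 5 = 10 bars.
10 (basic form) + 1 (cadential extension) + 1 (internal expansion) = 12.
The elision shares a bar with the next section but does not change this unit's count.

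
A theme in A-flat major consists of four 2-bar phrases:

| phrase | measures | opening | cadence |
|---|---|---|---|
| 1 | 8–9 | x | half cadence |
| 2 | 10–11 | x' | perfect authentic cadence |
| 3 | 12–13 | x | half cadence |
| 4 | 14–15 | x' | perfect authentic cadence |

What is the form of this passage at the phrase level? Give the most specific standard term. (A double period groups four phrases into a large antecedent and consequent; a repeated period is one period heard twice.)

The cadence pattern HC–PAC–HC–PAC is weak–strong twice, and phrases 3–4 restate phrases 1–2: a period heard twice, not a double period (which would end weakly at phrase 2).

repeated period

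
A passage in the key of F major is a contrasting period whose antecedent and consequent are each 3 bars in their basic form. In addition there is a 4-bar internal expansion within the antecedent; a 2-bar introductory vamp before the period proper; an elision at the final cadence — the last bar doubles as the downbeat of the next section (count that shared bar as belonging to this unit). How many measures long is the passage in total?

Basic contrasting period: 3 + 3 = 6 bars.
6 (basic form) + 4 (internal expansion) + 2 (introduction) = 12.
The elision shares a bar with the next section but does not change this unit's count.

12 measures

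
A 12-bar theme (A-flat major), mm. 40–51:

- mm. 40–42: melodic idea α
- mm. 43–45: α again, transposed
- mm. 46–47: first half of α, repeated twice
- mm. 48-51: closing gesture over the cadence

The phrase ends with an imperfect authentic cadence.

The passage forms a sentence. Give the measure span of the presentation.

The presentation of a sentence is the basic idea (measures 40–42) plus its repetition (mm. 43–45); the presentation is therefore bars 40-45.

measures 40–45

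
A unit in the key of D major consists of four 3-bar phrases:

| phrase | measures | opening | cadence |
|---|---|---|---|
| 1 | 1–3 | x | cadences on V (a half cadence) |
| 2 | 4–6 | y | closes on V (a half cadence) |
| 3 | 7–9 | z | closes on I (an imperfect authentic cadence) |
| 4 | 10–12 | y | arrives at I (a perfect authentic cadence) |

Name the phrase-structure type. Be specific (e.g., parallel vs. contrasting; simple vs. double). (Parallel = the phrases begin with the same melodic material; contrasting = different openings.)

Four phrases in two halves: the first half (mm. 1–6) ends with a half cadence, the second (bars 7-12) with a perfect authentic cadence — a large antecedent–consequent pair, i.e. a double period.
Phrase 3 begins with different material from phrase 1, making it contrasting.

contrasting double period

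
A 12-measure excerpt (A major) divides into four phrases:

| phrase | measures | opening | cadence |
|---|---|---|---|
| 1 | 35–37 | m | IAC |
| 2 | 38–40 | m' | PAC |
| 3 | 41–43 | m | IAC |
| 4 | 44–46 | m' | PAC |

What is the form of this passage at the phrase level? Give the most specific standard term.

repeated period

The cadence pattern IAC–PAC–IAC–PAC is weak–strong twice, and phrases 3–4 restate phrases 1–2: a period heard twice, not a double period (which would end weakly at phrase 2).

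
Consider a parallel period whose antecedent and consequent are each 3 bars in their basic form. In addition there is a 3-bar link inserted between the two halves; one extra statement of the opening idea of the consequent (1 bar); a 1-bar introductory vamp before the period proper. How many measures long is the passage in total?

Basic parallel period: 3 + 3 = 6 bars.
6 (basic form) + 3 (link) + 1 (extra statement) + 1 (introduction) = 11.

11 measures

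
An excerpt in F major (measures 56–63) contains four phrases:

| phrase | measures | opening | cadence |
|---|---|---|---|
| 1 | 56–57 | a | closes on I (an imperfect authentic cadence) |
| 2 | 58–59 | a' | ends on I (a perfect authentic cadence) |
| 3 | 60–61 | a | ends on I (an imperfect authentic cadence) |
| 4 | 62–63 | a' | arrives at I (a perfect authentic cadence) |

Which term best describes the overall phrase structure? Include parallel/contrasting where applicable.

repeated period

The cadence pattern IAC–PAC–IAC–PAC is weak–strong twice, and phrases 3–4 restate phrases 1–2: a period heard twice, not a double period (which would end weakly at phrase 2).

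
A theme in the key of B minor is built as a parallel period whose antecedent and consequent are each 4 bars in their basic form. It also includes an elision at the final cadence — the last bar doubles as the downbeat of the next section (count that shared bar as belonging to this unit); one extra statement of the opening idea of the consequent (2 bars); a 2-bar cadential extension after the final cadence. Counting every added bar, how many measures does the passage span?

12 measures

Basic parallel period: 4 + 4 = 8 bars.
8 (basic form) + 2 (extra statement) + 2 (cadential extension) = 12.
The elision shares a bar with the next section but does not change this unit's count.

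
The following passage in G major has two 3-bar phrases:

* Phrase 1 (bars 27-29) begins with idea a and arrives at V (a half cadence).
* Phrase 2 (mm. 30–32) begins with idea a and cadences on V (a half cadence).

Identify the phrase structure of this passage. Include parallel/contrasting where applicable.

repeated phrase

Both phrases have the same opening (a) and the same cadence (half cadence): the second is a restatement, not a consequent, so this is a repeated phrase rather than a period.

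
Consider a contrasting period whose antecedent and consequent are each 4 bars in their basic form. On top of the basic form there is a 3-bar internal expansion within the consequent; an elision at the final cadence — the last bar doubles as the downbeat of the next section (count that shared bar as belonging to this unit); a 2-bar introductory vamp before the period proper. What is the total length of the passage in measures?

13 measures

Basic contrasting period: 4 + 4 = 8 bars.
8 (basic form) + 3 (internal expansion) + 2 (introduction) = 13.
The elision shares a bar with the next section but does not change this unit's count.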